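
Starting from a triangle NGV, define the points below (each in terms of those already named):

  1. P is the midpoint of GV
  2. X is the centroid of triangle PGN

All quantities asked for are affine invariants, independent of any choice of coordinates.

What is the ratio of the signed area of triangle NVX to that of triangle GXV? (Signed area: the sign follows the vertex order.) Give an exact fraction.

Choose coordinates N = (0, 0), G = (1, 0), V = (0, 1).
1. P is the midpoint of GV ⇒ P = (1/2, 1/2)
2. X is the centroid of triangle PGN ⇒ X = (1/2, 1/6)
2·[NVX] = -1/2, 2·[GXV] = -1/3
[NVX]:[GXV] = -1/2:-1/3 = 3/2

[NVX]:[GXV] = 3/2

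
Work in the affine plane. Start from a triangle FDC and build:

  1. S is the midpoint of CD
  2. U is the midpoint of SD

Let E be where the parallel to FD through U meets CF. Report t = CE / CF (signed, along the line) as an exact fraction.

t = 3/4

Work in coordinates with F = (0, 0), D = (1, 0), C = (0, 1).
1. S is the midpoint of CD ⇒ S = (1/2, 1/2)
2. U is the midpoint of SD ⇒ U = (3/4, 1/4)
through U parallel to FD: direction (1, 0); meets CF at E = (0, 1/4)
E = C + t·(F−C) with t = 3/4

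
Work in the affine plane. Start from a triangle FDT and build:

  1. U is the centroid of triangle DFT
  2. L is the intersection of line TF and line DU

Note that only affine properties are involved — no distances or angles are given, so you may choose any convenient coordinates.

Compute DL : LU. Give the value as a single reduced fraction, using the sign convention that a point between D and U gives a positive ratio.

DL:LU = -3

Work in coordinates with F = (0, 0), D = (1, 0), T = (0, 1).
1. U is the centroid of triangle DFT ⇒ U = (1/3, 1/3)
2. L is the intersection of line TF and line DU ⇒ L = (0, 1/2)
L = D + t·(U−D) with t = 3/2, so DL:LU = t:(1−t) = 3/2:-1/2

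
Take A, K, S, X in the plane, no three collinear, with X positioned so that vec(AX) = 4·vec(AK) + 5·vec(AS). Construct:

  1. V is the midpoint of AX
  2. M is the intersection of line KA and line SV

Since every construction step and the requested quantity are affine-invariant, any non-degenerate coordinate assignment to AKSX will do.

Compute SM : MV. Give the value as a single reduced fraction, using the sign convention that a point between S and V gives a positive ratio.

Work in coordinates with A = (0, 0), K = (1, 0), S = (0, 1), X = (4, 5).
1. V is the midpoint of AX ⇒ V = (2, 5/2)
2. M is the intersection of line KA and line SV ⇒ M = (-4/3, 0)
M = S + t·(V−S) with t = -2/3, so SM:MV = t:(1−t) = -2/3:5/3

SM:MV = -2/5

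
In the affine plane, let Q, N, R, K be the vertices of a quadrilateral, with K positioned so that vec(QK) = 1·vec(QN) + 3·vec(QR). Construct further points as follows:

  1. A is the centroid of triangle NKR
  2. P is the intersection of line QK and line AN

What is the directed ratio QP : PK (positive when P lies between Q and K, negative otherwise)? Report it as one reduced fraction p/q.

Work in coordinates with Q = (0, 0), N = (1, 0), R = (0, 1), K = (1, 3).
1. A is the centroid of triangle NKR ⇒ A = (2/3, 4/3)
2. P is the intersection of line QK and line AN ⇒ P = (4/7, 12/7)
P = Q + t·(K−Q) with t = 4/7, so QP:PK = t:(1−t) = 4/7:3/7

QP:PK = 4/3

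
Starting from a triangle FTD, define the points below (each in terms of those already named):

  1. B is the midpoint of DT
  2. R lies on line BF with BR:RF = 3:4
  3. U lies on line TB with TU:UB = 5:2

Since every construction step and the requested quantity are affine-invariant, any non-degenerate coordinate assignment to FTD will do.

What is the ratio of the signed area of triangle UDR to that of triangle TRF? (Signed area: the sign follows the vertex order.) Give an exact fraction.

[UDR]:[TRF] = 27/28

Work in coordinates with F = (0, 0), T = (1, 0), D = (0, 1).
1. B is the midpoint of DT ⇒ B = (1/2, 1/2)
2. R lies on line BF with BR:RF = 3:4 ⇒ R = (2/7, 2/7)
3. U lies on line TB with TU:UB = 5:2 ⇒ U = (9/14, 5/14)
2·[UDR] = 27/98, 2·[TRF] = 2/7
[UDR]:[TRF] = 27/98:2/7 = 27/28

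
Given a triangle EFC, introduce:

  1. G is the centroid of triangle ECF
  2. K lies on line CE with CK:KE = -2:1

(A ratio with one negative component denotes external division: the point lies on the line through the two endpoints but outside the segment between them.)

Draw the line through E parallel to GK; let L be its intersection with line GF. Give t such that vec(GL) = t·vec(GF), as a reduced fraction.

t = -1/3

Set E = (0, 0), F = (1, 0), C = (0, 1); any affine frame gives the same invariant.
1. G is the centroid of triangle ECF ⇒ G = (1/3, 1/3)
2. K lies on line CE with CK:KE = -2:1 ⇒ K = (0, -1)
through E parallel to GK: direction (-1/3, -4/3); meets GF at L = (1/9, 4/9)
L = G + t·(F−G) with t = -1/3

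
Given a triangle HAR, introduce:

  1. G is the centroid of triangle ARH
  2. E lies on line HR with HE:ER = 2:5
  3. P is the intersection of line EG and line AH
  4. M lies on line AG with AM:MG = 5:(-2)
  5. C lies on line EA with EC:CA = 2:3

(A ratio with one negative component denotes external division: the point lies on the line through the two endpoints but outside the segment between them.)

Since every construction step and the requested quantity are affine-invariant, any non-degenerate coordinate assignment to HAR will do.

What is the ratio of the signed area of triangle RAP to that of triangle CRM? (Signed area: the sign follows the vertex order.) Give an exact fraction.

Assign H = (0, 0), A = (1, 0), R = (0, 1) — the answer is frame-independent, so this choice is without loss of generality.
1. G is the centroid of triangle ARH ⇒ G = (1/3, 1/3)
2. E lies on line HR with HE:ER = 2:5 ⇒ E = (0, 2/7)
3. P is the intersection of line EG and line AH ⇒ P = (-2, 0)
4. M lies on line AG with AM:MG = 5:(-2) ⇒ M = (-1/9, 5/9)
5. C lies on line EA with EC:CA = 2:3 ⇒ C = (2/5, 6/35)
2·[RAP] = -3, 2·[CRM] = 17/63
[RAP]:[CRM] = -3:17/63 = -189/17

[RAP]:[CRM] = -189/17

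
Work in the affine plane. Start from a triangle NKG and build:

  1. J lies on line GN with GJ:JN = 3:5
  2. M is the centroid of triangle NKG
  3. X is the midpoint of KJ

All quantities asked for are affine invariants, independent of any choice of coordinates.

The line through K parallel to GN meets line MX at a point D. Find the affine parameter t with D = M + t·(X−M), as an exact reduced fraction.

t = 4

Assign N = (0, 0), K = (1, 0), G = (0, 1) — the answer is frame-independent, so this choice is without loss of generality.
1. J lies on line GN with GJ:JN = 3:5 ⇒ J = (0, 5/8)
2. M is the centroid of triangle NKG ⇒ M = (1/3, 1/3)
3. X is the midpoint of KJ ⇒ X = (1/2, 5/16)
through K parallel to GN: direction (0, -1); meets MX at D = (1, 1/4)
D = M + t·(X−M) with t = 4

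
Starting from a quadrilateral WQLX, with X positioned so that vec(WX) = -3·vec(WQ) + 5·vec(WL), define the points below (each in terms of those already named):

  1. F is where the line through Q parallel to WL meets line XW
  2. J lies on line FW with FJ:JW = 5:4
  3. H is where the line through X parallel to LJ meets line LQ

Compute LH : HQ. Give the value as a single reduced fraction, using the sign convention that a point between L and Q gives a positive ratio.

LH:HQ = -93/128

Choose coordinates W = (0, 0), Q = (1, 0), L = (0, 1), X = (-3, 5).
1. F is where the line through Q parallel to WL meets line XW ⇒ F = (1, -5/3)
2. J lies on line FW with FJ:JW = 5:4 ⇒ J = (4/9, -20/27)
3. H is where the line through X parallel to LJ meets line LQ ⇒ H = (-93/35, 128/35)
H = L + t·(Q−L) with t = -93/35, so LH:HQ = t:(1−t) = -93/35:128/35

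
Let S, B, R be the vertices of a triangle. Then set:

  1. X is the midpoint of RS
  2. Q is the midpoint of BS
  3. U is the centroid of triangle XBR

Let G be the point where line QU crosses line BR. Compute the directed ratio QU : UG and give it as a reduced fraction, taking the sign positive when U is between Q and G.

Work in coordinates with S = (0, 0), B = (1, 0), R = (0, 1).
1. X is the midpoint of RS ⇒ X = (0, 1/2)
2. Q is the midpoint of BS ⇒ Q = (1/2, 0)
3. U is the centroid of triangle XBR ⇒ U = (1/3, 1/2)
line QU meets BR at G = (1/4, 3/4)
U = Q + t·(G−Q) with t = 2/3, so QU:UG = 2/3:1/3

QU:UG = 2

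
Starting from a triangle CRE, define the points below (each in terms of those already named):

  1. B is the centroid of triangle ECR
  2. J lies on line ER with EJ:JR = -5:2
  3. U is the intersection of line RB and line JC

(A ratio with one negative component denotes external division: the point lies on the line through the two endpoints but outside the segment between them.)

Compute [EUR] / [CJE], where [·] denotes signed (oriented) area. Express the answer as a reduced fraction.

Choose coordinates C = (0, 0), R = (1, 0), E = (0, 1).
1. B is the centroid of triangle ECR ⇒ B = (1/3, 1/3)
2. J lies on line ER with EJ:JR = -5:2 ⇒ J = (5/3, -2/3)
3. U is the intersection of line RB and line JC ⇒ U = (5, -2)
2·[EUR] = -2, 2·[CJE] = 5/3
[EUR]:[CJE] = -2:5/3 = -6/5

[EUR]:[CJE] = -6/5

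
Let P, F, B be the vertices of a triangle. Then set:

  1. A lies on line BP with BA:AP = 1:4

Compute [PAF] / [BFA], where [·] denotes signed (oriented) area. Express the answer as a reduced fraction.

Assign P = (0, 0), F = (1, 0), B = (0, 1) — the answer is frame-independent, so this choice is without loss of generality.
1. A lies on line BP with BA:AP = 1:4 ⇒ A = (0, 4/5)
2·[PAF] = -4/5, 2·[BFA] = -1/5
[PAF]:[BFA] = -4/5:-1/5 = 4

[PAF]:[BFA] = 4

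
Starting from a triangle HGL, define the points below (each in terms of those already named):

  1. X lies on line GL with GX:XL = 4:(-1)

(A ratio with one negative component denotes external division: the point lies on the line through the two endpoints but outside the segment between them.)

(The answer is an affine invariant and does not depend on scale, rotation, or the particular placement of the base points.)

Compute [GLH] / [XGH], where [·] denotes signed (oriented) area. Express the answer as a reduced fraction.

[GLH]:[XGH] = -3/4

Work in coordinates with H = (0, 0), G = (1, 0), L = (0, 1).
1. X lies on line GL with GX:XL = 4:(-1) ⇒ X = (-1/3, 4/3)
2·[GLH] = 1, 2·[XGH] = -4/3
[GLH]:[XGH] = 1:-4/3 = -3/4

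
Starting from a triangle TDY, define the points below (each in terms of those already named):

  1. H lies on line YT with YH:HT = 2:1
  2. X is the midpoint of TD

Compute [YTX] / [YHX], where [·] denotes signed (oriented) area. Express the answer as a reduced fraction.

[YTX]:[YHX] = 3/2

Work in coordinates with T = (0, 0), D = (1, 0), Y = (0, 1).
1. H lies on line YT with YH:HT = 2:1 ⇒ H = (0, 1/3)
2. X is the midpoint of TD ⇒ X = (1/2, 0)
2·[YTX] = 1/2, 2·[YHX] = 1/3
[YTX]:[YHX] = 1/2:1/3 = 3/2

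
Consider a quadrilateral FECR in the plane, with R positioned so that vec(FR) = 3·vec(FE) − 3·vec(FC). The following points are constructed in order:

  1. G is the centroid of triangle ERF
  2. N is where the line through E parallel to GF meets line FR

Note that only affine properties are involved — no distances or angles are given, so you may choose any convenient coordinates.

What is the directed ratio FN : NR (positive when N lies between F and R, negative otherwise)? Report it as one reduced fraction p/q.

FN:NR = -1/2

Assign F = (0, 0), E = (1, 0), C = (0, 1), R = (3, -3) — the answer is frame-independent, so this choice is without loss of generality.
1. G is the centroid of triangle ERF ⇒ G = (4/3, -1)
2. N is where the line through E parallel to GF meets line FR ⇒ N = (-3, 3)
N = F + t·(R−F) with t = -1, so FN:NR = t:(1−t) = -1:2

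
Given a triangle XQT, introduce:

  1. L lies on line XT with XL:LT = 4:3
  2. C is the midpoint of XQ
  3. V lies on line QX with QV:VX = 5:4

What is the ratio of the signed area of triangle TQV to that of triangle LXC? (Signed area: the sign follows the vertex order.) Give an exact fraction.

Set X = (0, 0), Q = (1, 0), T = (0, 1); any affine frame gives the same invariant.
1. L lies on line XT with XL:LT = 4:3 ⇒ L = (0, 4/7)
2. C is the midpoint of XQ ⇒ C = (1/2, 0)
3. V lies on line QX with QV:VX = 5:4 ⇒ V = (4/9, 0)
2·[TQV] = -5/9, 2·[LXC] = 2/7
[TQV]:[LXC] = -5/9:2/7 = -35/18

[TQV]:[LXC] = -35/18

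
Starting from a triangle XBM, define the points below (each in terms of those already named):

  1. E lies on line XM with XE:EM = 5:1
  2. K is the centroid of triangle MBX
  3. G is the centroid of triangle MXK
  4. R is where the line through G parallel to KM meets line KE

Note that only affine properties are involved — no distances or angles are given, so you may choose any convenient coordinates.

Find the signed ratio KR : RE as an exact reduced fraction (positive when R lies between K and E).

KR:RE = -2

Assign X = (0, 0), B = (1, 0), M = (0, 1) — the answer is frame-independent, so this choice is without loss of generality.
1. E lies on line XM with XE:EM = 5:1 ⇒ E = (0, 5/6)
2. K is the centroid of triangle MBX ⇒ K = (1/3, 1/3)
3. G is the centroid of triangle MXK ⇒ G = (1/9, 4/9)
4. R is where the line through G parallel to KM meets line KE ⇒ R = (-1/3, 4/3)
R = K + t·(E−K) with t = 2, so KR:RE = t:(1−t) = 2:-1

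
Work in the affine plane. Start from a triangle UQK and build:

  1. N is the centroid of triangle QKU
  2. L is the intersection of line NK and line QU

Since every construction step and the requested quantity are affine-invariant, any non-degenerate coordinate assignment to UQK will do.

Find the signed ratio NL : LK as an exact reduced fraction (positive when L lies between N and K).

NL:LK = -1/3

Choose coordinates U = (0, 0), Q = (1, 0), K = (0, 1).
1. N is the centroid of triangle QKU ⇒ N = (1/3, 1/3)
2. L is the intersection of line NK and line QU ⇒ L = (1/2, 0)
L = N + t·(K−N) with t = -1/2, so NL:LK = t:(1−t) = -1/2:3/2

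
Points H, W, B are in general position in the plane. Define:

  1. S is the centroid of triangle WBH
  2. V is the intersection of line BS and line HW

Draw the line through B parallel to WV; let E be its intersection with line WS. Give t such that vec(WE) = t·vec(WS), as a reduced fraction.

t = 3

Assign H = (0, 0), W = (1, 0), B = (0, 1) — the answer is frame-independent, so this choice is without loss of generality.
1. S is the centroid of triangle WBH ⇒ S = (1/3, 1/3)
2. V is the intersection of line BS and line HW ⇒ V = (1/2, 0)
through B parallel to WV: direction (-1/2, 0); meets WS at E = (-1, 1)
E = W + t·(S−W) with t = 3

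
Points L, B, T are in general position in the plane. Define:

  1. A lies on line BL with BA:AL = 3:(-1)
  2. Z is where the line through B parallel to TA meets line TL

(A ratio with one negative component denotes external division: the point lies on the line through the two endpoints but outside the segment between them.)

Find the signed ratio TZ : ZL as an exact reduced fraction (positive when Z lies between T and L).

TZ:ZL = -3/2

Work in coordinates with L = (0, 0), B = (1, 0), T = (0, 1).
1. A lies on line BL with BA:AL = 3:(-1) ⇒ A = (-1/2, 0)
2. Z is where the line through B parallel to TA meets line TL ⇒ Z = (0, -2)
Z = T + t·(L−T) with t = 3, so TZ:ZL = t:(1−t) = 3:-2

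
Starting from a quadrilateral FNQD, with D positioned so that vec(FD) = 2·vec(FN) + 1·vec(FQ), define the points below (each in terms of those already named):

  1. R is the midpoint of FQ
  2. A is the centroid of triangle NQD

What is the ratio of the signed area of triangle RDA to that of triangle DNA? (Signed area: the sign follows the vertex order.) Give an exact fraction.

[RDA]:[DNA] = 1/4

Work in coordinates with F = (0, 0), N = (1, 0), Q = (0, 1), D = (2, 1).
1. R is the midpoint of FQ ⇒ R = (0, 1/2)
2. A is the centroid of triangle NQD ⇒ A = (1, 2/3)
2·[RDA] = -1/6, 2·[DNA] = -2/3
[RDA]:[DNA] = -1/6:-2/3 = 1/4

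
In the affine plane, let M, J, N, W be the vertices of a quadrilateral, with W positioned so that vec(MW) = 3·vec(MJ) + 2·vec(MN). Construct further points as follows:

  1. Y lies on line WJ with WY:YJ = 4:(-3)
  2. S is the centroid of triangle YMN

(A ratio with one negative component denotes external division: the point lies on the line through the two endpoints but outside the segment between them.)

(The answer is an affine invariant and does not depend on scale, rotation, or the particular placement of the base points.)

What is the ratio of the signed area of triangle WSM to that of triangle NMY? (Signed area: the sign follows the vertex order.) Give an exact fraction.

Work in coordinates with M = (0, 0), J = (1, 0), N = (0, 1), W = (3, 2).
1. Y lies on line WJ with WY:YJ = 4:(-3) ⇒ Y = (-5, -6)
2. S is the centroid of triangle YMN ⇒ S = (-5/3, -5/3)
2·[WSM] = -5/3, 2·[NMY] = -5
[WSM]:[NMY] = -5/3:-5 = 1/3

[WSM]:[NMY] = 1/3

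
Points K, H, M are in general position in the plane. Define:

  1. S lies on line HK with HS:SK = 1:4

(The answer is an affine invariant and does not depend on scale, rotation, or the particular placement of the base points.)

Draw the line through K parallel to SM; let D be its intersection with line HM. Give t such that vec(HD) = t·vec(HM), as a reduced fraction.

t = 5

Choose coordinates K = (0, 0), H = (1, 0), M = (0, 1).
1. S lies on line HK with HS:SK = 1:4 ⇒ S = (4/5, 0)
through K parallel to SM: direction (-4/5, 1); meets HM at D = (-4, 5)
D = H + t·(M−H) with t = 5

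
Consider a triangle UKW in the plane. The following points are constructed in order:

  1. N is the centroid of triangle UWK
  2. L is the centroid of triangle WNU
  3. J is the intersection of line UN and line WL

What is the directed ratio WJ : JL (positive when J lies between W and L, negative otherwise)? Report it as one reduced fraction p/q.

Work in coordinates with U = (0, 0), K = (1, 0), W = (0, 1).
1. N is the centroid of triangle UWK ⇒ N = (1/3, 1/3)
2. L is the centroid of triangle WNU ⇒ L = (1/9, 4/9)
3. J is the intersection of line UN and line WL ⇒ J = (1/6, 1/6)
J = W + t·(L−W) with t = 3/2, so WJ:JL = t:(1−t) = 3/2:-1/2

WJ:JL = -3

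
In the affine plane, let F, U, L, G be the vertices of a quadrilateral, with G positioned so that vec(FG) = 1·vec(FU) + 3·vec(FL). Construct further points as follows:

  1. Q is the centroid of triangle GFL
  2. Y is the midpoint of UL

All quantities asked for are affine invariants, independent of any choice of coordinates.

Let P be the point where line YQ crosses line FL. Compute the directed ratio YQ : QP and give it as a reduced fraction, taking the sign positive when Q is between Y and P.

YQ:QP = 1/2

Assign F = (0, 0), U = (1, 0), L = (0, 1), G = (1, 3) — the answer is frame-independent, so this choice is without loss of generality.
1. Q is the centroid of triangle GFL ⇒ Q = (1/3, 4/3)
2. Y is the midpoint of UL ⇒ Y = (1/2, 1/2)
line YQ meets FL at P = (0, 3)
Q = Y + t·(P−Y) with t = 1/3, so YQ:QP = 1/3:2/3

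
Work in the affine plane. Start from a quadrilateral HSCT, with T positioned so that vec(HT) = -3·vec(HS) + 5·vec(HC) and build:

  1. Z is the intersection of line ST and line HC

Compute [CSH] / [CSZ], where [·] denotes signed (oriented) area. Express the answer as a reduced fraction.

[CSH]:[CSZ] = -4

Work in coordinates with H = (0, 0), S = (1, 0), C = (0, 1), T = (-3, 5).
1. Z is the intersection of line ST and line HC ⇒ Z = (0, 5/4)
2·[CSH] = -1, 2·[CSZ] = 1/4
[CSH]:[CSZ] = -1:1/4 = -4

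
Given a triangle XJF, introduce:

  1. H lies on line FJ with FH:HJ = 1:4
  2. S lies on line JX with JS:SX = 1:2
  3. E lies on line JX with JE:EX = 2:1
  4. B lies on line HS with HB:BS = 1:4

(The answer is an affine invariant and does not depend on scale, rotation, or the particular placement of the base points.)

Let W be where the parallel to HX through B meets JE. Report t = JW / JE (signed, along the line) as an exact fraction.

Choose coordinates X = (0, 0), J = (1, 0), F = (0, 1).
1. H lies on line FJ with FH:HJ = 1:4 ⇒ H = (1/5, 4/5)
2. S lies on line JX with JS:SX = 1:2 ⇒ S = (2/3, 0)
3. E lies on line JX with JE:EX = 2:1 ⇒ E = (1/3, 0)
4. B lies on line HS with HB:BS = 1:4 ⇒ B = (22/75, 16/25)
through B parallel to HX: direction (-1/5, -4/5); meets JE at W = (2/15, 0)
W = J + t·(E−J) with t = 13/10

t = 13/10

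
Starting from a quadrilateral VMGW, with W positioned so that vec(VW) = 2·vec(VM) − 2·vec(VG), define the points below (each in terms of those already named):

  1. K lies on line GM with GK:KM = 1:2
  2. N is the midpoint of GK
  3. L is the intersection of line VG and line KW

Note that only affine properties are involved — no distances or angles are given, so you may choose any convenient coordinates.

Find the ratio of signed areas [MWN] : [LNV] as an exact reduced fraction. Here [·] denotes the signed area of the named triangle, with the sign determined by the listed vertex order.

[MWN]:[LNV] = 25/6

Choose coordinates V = (0, 0), M = (1, 0), G = (0, 1), W = (2, -2).
1. K lies on line GM with GK:KM = 1:2 ⇒ K = (1/3, 2/3)
2. N is the midpoint of GK ⇒ N = (1/6, 5/6)
3. L is the intersection of line VG and line KW ⇒ L = (0, 6/5)
2·[MWN] = -5/6, 2·[LNV] = -1/5
[MWN]:[LNV] = -5/6:-1/5 = 25/6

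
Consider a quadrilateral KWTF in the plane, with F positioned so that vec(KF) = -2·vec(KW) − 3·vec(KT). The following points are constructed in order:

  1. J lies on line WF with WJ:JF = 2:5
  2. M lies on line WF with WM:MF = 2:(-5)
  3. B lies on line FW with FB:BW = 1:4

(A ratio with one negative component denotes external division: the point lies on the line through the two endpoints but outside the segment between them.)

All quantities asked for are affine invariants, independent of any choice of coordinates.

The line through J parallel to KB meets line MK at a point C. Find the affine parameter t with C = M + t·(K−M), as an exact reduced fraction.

t = 50/77

Set K = (0, 0), W = (1, 0), T = (0, 1), F = (-2, -3); any affine frame gives the same invariant.
1. J lies on line WF with WJ:JF = 2:5 ⇒ J = (1/7, -6/7)
2. M lies on line WF with WM:MF = 2:(-5) ⇒ M = (3, 2)
3. B lies on line FW with FB:BW = 1:4 ⇒ B = (-7/5, -12/5)
through J parallel to KB: direction (-7/5, -12/5); meets MK at C = (81/77, 54/77)
C = M + t·(K−M) with t = 50/77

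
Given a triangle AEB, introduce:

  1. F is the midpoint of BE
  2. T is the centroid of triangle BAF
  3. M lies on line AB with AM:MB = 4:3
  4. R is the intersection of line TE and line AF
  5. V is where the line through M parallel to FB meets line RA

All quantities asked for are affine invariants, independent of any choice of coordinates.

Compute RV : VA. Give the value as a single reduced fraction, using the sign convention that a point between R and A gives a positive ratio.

RV:VA = 5/16

Choose coordinates A = (0, 0), E = (1, 0), B = (0, 1).
1. F is the midpoint of BE ⇒ F = (1/2, 1/2)
2. T is the centroid of triangle BAF ⇒ T = (1/6, 1/2)
3. M lies on line AB with AM:MB = 4:3 ⇒ M = (0, 4/7)
4. R is the intersection of line TE and line AF ⇒ R = (3/8, 3/8)
5. V is where the line through M parallel to FB meets line RA ⇒ V = (2/7, 2/7)
V = R + t·(A−R) with t = 5/21, so RV:VA = t:(1−t) = 5/21:16/21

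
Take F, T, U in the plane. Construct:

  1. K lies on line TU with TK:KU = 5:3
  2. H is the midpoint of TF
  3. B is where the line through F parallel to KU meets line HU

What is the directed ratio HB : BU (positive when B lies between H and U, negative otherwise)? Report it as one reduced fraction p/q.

Assign F = (0, 0), T = (1, 0), U = (0, 1) — the answer is frame-independent, so this choice is without loss of generality.
1. K lies on line TU with TK:KU = 5:3 ⇒ K = (3/8, 5/8)
2. H is the midpoint of TF ⇒ H = (1/2, 0)
3. B is where the line through F parallel to KU meets line HU ⇒ B = (1, -1)
B = H + t·(U−H) with t = -1, so HB:BU = t:(1−t) = -1:2

HB:BU = -1/2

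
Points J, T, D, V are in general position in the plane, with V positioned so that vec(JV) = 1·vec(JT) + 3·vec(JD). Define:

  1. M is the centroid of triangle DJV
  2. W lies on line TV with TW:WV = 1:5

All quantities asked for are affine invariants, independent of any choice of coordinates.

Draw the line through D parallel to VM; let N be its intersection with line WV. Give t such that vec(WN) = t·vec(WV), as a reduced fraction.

Set J = (0, 0), T = (1, 0), D = (0, 1), V = (1, 3); any affine frame gives the same invariant.
1. M is the centroid of triangle DJV ⇒ M = (1/3, 4/3)
2. W lies on line TV with TW:WV = 1:5 ⇒ W = (1, 1/2)
through D parallel to VM: direction (-2/3, -5/3); meets WV at N = (1, 7/2)
N = W + t·(V−W) with t = 6/5

t = 6/5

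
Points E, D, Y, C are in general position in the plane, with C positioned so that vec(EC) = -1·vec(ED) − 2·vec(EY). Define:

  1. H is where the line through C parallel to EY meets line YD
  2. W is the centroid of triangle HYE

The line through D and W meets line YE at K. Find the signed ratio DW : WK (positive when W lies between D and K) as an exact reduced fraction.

Assign E = (0, 0), D = (1, 0), Y = (0, 1), C = (-1, -2) — the answer is frame-independent, so this choice is without loss of generality.
1. H is where the line through C parallel to EY meets line YD ⇒ H = (-1, 2)
2. W is the centroid of triangle HYE ⇒ W = (-1/3, 1)
line DW meets YE at K = (0, 3/4)
W = D + t·(K−D) with t = 4/3, so DW:WK = 4/3:-1/3

DW:WK = -4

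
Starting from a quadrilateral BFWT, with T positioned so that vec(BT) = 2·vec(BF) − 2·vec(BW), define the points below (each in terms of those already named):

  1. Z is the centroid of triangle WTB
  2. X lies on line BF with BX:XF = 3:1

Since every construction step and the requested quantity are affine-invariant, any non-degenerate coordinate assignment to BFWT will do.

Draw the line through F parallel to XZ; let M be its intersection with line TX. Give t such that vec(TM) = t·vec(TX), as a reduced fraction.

t = 6/7

Assign B = (0, 0), F = (1, 0), W = (0, 1), T = (2, -2) — the answer is frame-independent, so this choice is without loss of generality.
1. Z is the centroid of triangle WTB ⇒ Z = (2/3, -1/3)
2. X lies on line BF with BX:XF = 3:1 ⇒ X = (3/4, 0)
through F parallel to XZ: direction (-1/12, -1/3); meets TX at M = (13/14, -2/7)
M = T + t·(X−T) with t = 6/7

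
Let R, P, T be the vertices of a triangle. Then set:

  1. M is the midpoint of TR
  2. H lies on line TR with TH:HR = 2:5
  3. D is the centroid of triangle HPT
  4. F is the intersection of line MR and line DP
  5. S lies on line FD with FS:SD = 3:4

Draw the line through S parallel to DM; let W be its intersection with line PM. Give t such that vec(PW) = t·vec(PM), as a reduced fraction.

t = 9/7

Work in coordinates with R = (0, 0), P = (1, 0), T = (0, 1).
1. M is the midpoint of TR ⇒ M = (0, 1/2)
2. H lies on line TR with TH:HR = 2:5 ⇒ H = (0, 5/7)
3. D is the centroid of triangle HPT ⇒ D = (1/3, 4/7)
4. F is the intersection of line MR and line DP ⇒ F = (0, 6/7)
5. S lies on line FD with FS:SD = 3:4 ⇒ S = (1/7, 36/49)
through S parallel to DM: direction (-1/3, -1/14); meets PM at W = (-2/7, 9/14)
W = P + t·(M−P) with t = 9/7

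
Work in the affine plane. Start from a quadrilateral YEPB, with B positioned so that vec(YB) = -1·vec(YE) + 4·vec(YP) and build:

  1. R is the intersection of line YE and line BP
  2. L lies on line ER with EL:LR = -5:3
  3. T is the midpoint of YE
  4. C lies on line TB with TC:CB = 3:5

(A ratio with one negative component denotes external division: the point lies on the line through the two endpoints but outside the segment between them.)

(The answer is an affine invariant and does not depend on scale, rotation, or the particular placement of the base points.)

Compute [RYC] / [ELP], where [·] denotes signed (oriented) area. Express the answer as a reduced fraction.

[RYC]:[ELP] = 3/10

Work in coordinates with Y = (0, 0), E = (1, 0), P = (0, 1), B = (-1, 4).
1. R is the intersection of line YE and line BP ⇒ R = (1/3, 0)
2. L lies on line ER with EL:LR = -5:3 ⇒ L = (-2/3, 0)
3. T is the midpoint of YE ⇒ T = (1/2, 0)
4. C lies on line TB with TC:CB = 3:5 ⇒ C = (-1/16, 3/2)
2·[RYC] = -1/2, 2·[ELP] = -5/3
[RYC]:[ELP] = -1/2:-5/3 = 3/10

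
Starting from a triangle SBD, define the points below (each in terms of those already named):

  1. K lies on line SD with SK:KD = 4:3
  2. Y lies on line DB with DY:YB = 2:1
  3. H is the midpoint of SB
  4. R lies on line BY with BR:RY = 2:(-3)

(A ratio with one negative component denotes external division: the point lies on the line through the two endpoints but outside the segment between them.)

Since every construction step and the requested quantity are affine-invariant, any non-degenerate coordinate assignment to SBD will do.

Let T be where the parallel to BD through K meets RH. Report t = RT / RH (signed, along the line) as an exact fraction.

Work in coordinates with S = (0, 0), B = (1, 0), D = (0, 1).
1. K lies on line SD with SK:KD = 4:3 ⇒ K = (0, 4/7)
2. Y lies on line DB with DY:YB = 2:1 ⇒ Y = (2/3, 1/3)
3. H is the midpoint of SB ⇒ H = (1/2, 0)
4. R lies on line BY with BR:RY = 2:(-3) ⇒ R = (5/3, -2/3)
through K parallel to BD: direction (-1, 1); meets RH at T = (2/3, -2/21)
T = R + t·(H−R) with t = 6/7

t = 6/7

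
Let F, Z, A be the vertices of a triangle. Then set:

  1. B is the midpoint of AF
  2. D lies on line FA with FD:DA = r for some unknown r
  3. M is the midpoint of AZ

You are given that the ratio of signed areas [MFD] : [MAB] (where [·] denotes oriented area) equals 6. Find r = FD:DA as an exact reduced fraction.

r = -3/4

Set F = (0, 0), Z = (1, 0), A = (0, 1); any affine frame gives the same invariant.
1. B is the midpoint of AF ⇒ B = (0, 1/2)
2. With FD:DA = r, write λ = r/(r+1) so D = F + λ·(A−F); D is affine-linear in λ
3. M is the midpoint of AZ ⇒ M = (1/2, 1/2)
Every point depending on D is an affine combination of D and λ-independent points, so each such coordinate is linear in λ; the λ² term in each signed area is a multiple of (A−F)×(A−F) = 0, so 2·[MFD] and 2·[MAB] are each linear in λ. Evaluating at λ=0 and λ=1:
  2·[MFD] = -1/2·λ,   2·[MAB] = 1/4
So [MFD]:[MAB] = (-1/2·λ) / (1/4). Setting this equal to 6:
  -1/2·λ = 6·(1/4)  ⇒  λ = -3
Then r = λ/(1−λ) = (-3)/(4) = -3/4. Check: with r = -3/4, D = (0, -3) and [MFD]:[MAB] = 6 as required.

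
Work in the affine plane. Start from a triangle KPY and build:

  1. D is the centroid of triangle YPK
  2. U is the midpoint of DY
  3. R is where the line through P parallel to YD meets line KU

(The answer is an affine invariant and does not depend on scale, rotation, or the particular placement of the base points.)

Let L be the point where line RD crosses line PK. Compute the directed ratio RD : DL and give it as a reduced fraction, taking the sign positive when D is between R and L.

Work in coordinates with K = (0, 0), P = (1, 0), Y = (0, 1).
1. D is the centroid of triangle YPK ⇒ D = (1/3, 1/3)
2. U is the midpoint of DY ⇒ U = (1/6, 2/3)
3. R is where the line through P parallel to YD meets line KU ⇒ R = (1/3, 4/3)
line RD meets PK at L = (1/3, 0)
D = R + t·(L−R) with t = 3/4, so RD:DL = 3/4:1/4

RD:DL = 3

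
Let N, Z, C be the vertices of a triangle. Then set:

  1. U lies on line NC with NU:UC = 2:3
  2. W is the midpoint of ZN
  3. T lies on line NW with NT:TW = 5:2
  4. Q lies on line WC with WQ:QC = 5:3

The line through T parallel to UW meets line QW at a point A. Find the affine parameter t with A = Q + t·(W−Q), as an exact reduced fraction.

Work in coordinates with N = (0, 0), Z = (1, 0), C = (0, 1).
1. U lies on line NC with NU:UC = 2:3 ⇒ U = (0, 2/5)
2. W is the midpoint of ZN ⇒ W = (1/2, 0)
3. T lies on line NW with NT:TW = 5:2 ⇒ T = (5/14, 0)
4. Q lies on line WC with WQ:QC = 5:3 ⇒ Q = (3/16, 5/8)
through T parallel to UW: direction (1/2, -2/5); meets QW at A = (25/42, -4/21)
A = Q + t·(W−Q) with t = 137/105

t = 137/105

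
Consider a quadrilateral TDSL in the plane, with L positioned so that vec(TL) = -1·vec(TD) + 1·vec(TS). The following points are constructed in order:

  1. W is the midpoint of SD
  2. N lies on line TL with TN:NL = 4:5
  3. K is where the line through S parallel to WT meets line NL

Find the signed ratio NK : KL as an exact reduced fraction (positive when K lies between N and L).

NK:KL = 1/9

Set T = (0, 0), D = (1, 0), S = (0, 1), L = (-1, 1); any affine frame gives the same invariant.
1. W is the midpoint of SD ⇒ W = (1/2, 1/2)
2. N lies on line TL with TN:NL = 4:5 ⇒ N = (-4/9, 4/9)
3. K is where the line through S parallel to WT meets line NL ⇒ K = (-1/2, 1/2)
K = N + t·(L−N) with t = 1/10, so NK:KL = t:(1−t) = 1/10:9/10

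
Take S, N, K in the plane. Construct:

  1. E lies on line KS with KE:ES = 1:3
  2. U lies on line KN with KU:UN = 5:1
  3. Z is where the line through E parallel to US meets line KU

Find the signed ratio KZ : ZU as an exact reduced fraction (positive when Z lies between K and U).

Assign S = (0, 0), N = (1, 0), K = (0, 1) — the answer is frame-independent, so this choice is without loss of generality.
1. E lies on line KS with KE:ES = 1:3 ⇒ E = (0, 3/4)
2. U lies on line KN with KU:UN = 5:1 ⇒ U = (5/6, 1/6)
3. Z is where the line through E parallel to US meets line KU ⇒ Z = (5/24, 19/24)
Z = K + t·(U−K) with t = 1/4, so KZ:ZU = t:(1−t) = 1/4:3/4

KZ:ZU = 1/3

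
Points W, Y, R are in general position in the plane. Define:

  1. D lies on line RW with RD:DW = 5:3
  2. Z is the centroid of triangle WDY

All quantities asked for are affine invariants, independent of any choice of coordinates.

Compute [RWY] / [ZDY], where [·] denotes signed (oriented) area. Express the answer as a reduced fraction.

Work in coordinates with W = (0, 0), Y = (1, 0), R = (0, 1).
1. D lies on line RW with RD:DW = 5:3 ⇒ D = (0, 3/8)
2. Z is the centroid of triangle WDY ⇒ Z = (1/3, 1/8)
2·[RWY] = 1, 2·[ZDY] = -1/8
[RWY]:[ZDY] = 1:-1/8 = -8

[RWY]:[ZDY] = -8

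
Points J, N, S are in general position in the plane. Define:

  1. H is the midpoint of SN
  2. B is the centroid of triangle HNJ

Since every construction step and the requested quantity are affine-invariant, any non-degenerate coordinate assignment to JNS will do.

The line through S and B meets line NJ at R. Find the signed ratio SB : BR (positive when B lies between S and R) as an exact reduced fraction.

Work in coordinates with J = (0, 0), N = (1, 0), S = (0, 1).
1. H is the midpoint of SN ⇒ H = (1/2, 1/2)
2. B is the centroid of triangle HNJ ⇒ B = (1/2, 1/6)
line SB meets NJ at R = (3/5, 0)
B = S + t·(R−S) with t = 5/6, so SB:BR = 5/6:1/6

SB:BR = 5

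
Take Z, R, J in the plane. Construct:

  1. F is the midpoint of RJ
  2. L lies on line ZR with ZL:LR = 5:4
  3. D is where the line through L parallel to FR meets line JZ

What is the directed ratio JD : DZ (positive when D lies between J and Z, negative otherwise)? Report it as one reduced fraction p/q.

Assign Z = (0, 0), R = (1, 0), J = (0, 1) — the answer is frame-independent, so this choice is without loss of generality.
1. F is the midpoint of RJ ⇒ F = (1/2, 1/2)
2. L lies on line ZR with ZL:LR = 5:4 ⇒ L = (5/9, 0)
3. D is where the line through L parallel to FR meets line JZ ⇒ D = (0, 5/9)
D = J + t·(Z−J) with t = 4/9, so JD:DZ = t:(1−t) = 4/9:5/9

JD:DZ = 4/5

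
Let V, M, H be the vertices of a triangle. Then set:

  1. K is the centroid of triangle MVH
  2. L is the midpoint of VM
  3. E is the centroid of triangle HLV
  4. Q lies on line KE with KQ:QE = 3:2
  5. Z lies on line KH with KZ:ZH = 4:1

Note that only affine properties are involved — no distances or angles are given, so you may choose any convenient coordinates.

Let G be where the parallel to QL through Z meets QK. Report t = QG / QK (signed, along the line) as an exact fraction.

Set V = (0, 0), M = (1, 0), H = (0, 1); any affine frame gives the same invariant.
1. K is the centroid of triangle MVH ⇒ K = (1/3, 1/3)
2. L is the midpoint of VM ⇒ L = (1/2, 0)
3. E is the centroid of triangle HLV ⇒ E = (1/6, 1/3)
4. Q lies on line KE with KQ:QE = 3:2 ⇒ Q = (7/30, 1/3)
5. Z lies on line KH with KZ:ZH = 4:1 ⇒ Z = (1/15, 13/15)
through Z parallel to QL: direction (4/15, -1/3); meets QK at G = (37/75, 1/3)
G = Q + t·(K−Q) with t = 13/5

t = 13/5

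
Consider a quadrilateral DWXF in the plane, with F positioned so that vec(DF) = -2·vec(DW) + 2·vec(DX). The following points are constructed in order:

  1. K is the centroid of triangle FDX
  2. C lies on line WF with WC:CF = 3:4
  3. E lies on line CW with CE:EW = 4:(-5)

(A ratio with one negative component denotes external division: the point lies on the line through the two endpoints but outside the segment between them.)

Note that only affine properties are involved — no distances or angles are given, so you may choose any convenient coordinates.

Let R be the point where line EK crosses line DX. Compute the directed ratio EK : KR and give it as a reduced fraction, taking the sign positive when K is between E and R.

Set D = (0, 0), W = (1, 0), X = (0, 1), F = (-2, 2); any affine frame gives the same invariant.
1. K is the centroid of triangle FDX ⇒ K = (-2/3, 1)
2. C lies on line WF with WC:CF = 3:4 ⇒ C = (-2/7, 6/7)
3. E lies on line CW with CE:EW = 4:(-5) ⇒ E = (-38/7, 30/7)
line EK meets DX at R = (0, 27/50)
K = E + t·(R−E) with t = 50/57, so EK:KR = 50/57:7/57

EK:KR = 50/7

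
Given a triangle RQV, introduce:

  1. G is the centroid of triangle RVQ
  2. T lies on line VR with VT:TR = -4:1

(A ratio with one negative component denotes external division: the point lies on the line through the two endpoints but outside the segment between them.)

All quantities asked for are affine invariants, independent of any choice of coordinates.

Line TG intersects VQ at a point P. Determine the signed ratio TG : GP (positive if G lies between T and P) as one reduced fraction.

Assign R = (0, 0), Q = (1, 0), V = (0, 1) — the answer is frame-independent, so this choice is without loss of generality.
1. G is the centroid of triangle RVQ ⇒ G = (1/3, 1/3)
2. T lies on line VR with VT:TR = -4:1 ⇒ T = (0, -1/3)
line TG meets VQ at P = (4/9, 5/9)
G = T + t·(P−T) with t = 3/4, so TG:GP = 3/4:1/4

TG:GP = 3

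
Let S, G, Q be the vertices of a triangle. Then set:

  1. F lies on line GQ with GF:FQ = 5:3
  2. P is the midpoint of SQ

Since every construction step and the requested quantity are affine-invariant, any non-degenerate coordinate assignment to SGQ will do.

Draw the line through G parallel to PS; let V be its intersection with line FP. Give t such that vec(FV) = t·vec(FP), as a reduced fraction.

Choose coordinates S = (0, 0), G = (1, 0), Q = (0, 1).
1. F lies on line GQ with GF:FQ = 5:3 ⇒ F = (3/8, 5/8)
2. P is the midpoint of SQ ⇒ P = (0, 1/2)
through G parallel to PS: direction (0, -1/2); meets FP at V = (1, 5/6)
V = F + t·(P−F) with t = -5/3

t = -5/3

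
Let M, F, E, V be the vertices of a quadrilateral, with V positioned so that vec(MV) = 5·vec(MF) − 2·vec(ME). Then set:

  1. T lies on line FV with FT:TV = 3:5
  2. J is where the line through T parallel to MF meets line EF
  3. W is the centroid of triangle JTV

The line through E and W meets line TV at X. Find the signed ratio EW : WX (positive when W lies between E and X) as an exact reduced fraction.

Choose coordinates M = (0, 0), F = (1, 0), E = (0, 1), V = (5, -2).
1. T lies on line FV with FT:TV = 3:5 ⇒ T = (5/2, -3/4)
2. J is where the line through T parallel to MF meets line EF ⇒ J = (7/4, -3/4)
3. W is the centroid of triangle JTV ⇒ W = (37/12, -7/6)
line EW meets TV at X = (37/15, -11/15)
W = E + t·(X−E) with t = 5/4, so EW:WX = 5/4:-1/4

EW:WX = -5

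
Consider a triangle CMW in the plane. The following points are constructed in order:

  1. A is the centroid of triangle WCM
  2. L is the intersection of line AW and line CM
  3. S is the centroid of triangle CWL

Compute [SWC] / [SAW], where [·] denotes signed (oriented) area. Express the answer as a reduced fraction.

Choose coordinates C = (0, 0), M = (1, 0), W = (0, 1).
1. A is the centroid of triangle WCM ⇒ A = (1/3, 1/3)
2. L is the intersection of line AW and line CM ⇒ L = (1/2, 0)
3. S is the centroid of triangle CWL ⇒ S = (1/6, 1/3)
2·[SWC] = 1/6, 2·[SAW] = 1/9
[SWC]:[SAW] = 1/6:1/9 = 3/2

[SWC]:[SAW] = 3/2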